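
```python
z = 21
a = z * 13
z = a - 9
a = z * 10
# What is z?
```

Trace:
`z = 21` → z = 21
`a = z * 13` → a = 273
`z = a - 9` → z = 264
`a = z * 10` → a = 2640
So z = 264

Answer: 264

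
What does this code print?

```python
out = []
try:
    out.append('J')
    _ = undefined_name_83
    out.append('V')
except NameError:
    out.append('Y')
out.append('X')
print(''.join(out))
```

Execution trace: 'J' (try body) → 'Y' (except NameError) → 'X' (after the try/except). Output: JYX

Answer: JYX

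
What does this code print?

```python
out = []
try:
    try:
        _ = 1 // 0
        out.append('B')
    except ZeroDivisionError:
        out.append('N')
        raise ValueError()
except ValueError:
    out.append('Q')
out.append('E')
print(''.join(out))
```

Execution trace: 'N' (inner except ZeroDivisionError) → 'Q' (outer except ValueError) → 'E' (after the try/except). Output: NQE

Answer: NQE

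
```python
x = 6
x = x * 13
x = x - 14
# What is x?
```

Trace:
`x = 6` → x = 6
`x = x * 13` → x = 78
`x = x - 14` → x = 64
So x = 64

Answer: 64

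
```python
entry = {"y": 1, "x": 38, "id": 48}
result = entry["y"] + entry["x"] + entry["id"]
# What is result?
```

Trace:
`entry = {"y": 1, "x": 38, "id": 48}` → entry = {'y': 1, 'x': 38, 'id': 48}
`result = entry["y"] + entry["x"] + entry["id"]` → result = 87
So result = 87

Answer: 87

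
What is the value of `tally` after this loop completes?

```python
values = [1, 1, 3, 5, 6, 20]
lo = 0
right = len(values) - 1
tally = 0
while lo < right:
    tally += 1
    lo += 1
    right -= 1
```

Iterations until pointers meet (list length 6)
`tally` takes the values: 0 → 1 → 2 → 3

Answer: 3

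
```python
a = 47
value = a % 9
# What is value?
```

Trace:
`a = 47` → a = 47
`value = a % 9` → value = 2
So value = 2

Answer: 2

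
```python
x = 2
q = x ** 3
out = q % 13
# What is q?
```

Trace:
`x = 2` → x = 2
`q = x ** 3` → q = 8
`out = q % 13` → out = 8
So q = 8

Answer: 8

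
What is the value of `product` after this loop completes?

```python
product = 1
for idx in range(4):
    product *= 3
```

3^4 = 81
`product` takes the values: 1 → 3 → 9 → 27 → 81

Answer: 81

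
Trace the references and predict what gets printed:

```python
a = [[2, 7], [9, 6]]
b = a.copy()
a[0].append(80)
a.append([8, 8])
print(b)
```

Key concept: shallow copy with nested lists.
Step by step:
`a = [[2, 7], [9, 6]]` → a = [[2, 7], [9, 6]]
`b = a.copy()` → b = [[2, 7], [9, 6]]
`a[0].append(80)` → a = [[2, 7, 80], [9, 6]]; b = [[2, 7, 80], [9, 6]]
`a.append([8, 8])` → a = [[2, 7, 80], [9, 6], [8, 8]]
`print(b)` → prints [[2, 7, 80], [9, 6]]

Answer: [[2, 7, 80], [9, 6]]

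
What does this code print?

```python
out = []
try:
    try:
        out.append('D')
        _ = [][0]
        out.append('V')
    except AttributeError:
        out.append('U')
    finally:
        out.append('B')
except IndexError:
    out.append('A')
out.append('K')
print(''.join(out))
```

Execution trace: 'D' (try body) → 'B' (finally) → 'A' (outer except IndexError) → 'K' (after the try/except). Output: DBAK

Answer: DBAK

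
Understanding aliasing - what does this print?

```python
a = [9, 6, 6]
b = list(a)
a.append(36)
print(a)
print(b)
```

Key concept: list() constructor creates copy.
Step by step:
`a = [9, 6, 6]` → a = [9, 6, 6]
`b = list(a)` → b = [9, 6, 6]
`a.append(36)` → a = [9, 6, 6, 36]
`print(a)` → prints [9, 6, 6, 36]
`print(b)` → prints [9, 6, 6]

Answer:
[9, 6, 6, 36]
[9, 6, 6]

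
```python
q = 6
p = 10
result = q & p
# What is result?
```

Trace:
`q = 6` → q = 6
`p = 10` → p = 10
`result = q & p` → result = 2
So result = 2

Answer: 2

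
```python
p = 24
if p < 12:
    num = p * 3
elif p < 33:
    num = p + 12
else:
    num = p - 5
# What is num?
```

Trace:
`p = 24` → p = 24
`if p < 12: ...` → p < 12 is False, p < 33 is True → num = 36
So num = 36

Answer: 36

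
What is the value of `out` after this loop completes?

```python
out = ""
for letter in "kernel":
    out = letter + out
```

Reverse 'kernel'
`out` takes the values: "" → "k" → "ek" → "rek" → "nrek" → "enrek" → "lenrek"

Answer: "lenrek"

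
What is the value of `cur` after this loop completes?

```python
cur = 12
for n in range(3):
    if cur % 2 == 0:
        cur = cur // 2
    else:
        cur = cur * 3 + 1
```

Collatz-style transformation from 12
`cur` takes the values: 12 → 6 → 3 → 10

Answer: 10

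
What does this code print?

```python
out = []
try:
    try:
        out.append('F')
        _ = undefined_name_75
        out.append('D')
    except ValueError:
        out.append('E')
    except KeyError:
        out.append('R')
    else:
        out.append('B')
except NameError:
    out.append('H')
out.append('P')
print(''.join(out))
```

Execution trace: 'F' (try body) → 'H' (outer except NameError) → 'P' (after the try/except). Output: FHP

Answer: FHP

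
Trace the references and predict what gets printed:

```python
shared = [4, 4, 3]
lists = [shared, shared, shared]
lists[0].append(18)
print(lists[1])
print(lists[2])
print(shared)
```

Key concept: list of same reference.
Step by step:
`shared = [4, 4, 3]` → shared = [4, 4, 3]
`lists = [shared, shared, shared]` → lists = [[4, 4, 3], [4, 4, 3], [4, 4, 3]]
`lists[0].append(18)` → shared = [4, 4, 3, 18]; lists = [[4, 4, 3, 18], [4, 4, 3, 18], [4, 4, 3, 18]]
`print(lists[1])` → prints [4, 4, 3, 18]
`print(lists[2])` → prints [4, 4, 3, 18]
`print(shared)` → prints [4, 4, 3, 18]

Answer:
[4, 4, 3, 18]
[4, 4, 3, 18]
[4, 4, 3, 18]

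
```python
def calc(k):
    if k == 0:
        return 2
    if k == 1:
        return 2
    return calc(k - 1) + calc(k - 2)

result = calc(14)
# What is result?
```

Build up from base cases: calc(0)=2, calc(1)=2, calc(2)=4, calc(3)=6, calc(4)=10, calc(5)=16, calc(6)=26, ..., calc(14)=1220

Answer: 1220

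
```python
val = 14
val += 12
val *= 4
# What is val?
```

Trace:
`val = 14` → val = 14
`val += 12` → val = 26
`val *= 4` → val = 104
So val = 104

Answer: 104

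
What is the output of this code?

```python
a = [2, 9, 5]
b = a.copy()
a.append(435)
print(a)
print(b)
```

Key concept: list.copy() creates independent copy.
Step by step:
`a = [2, 9, 5]` → a = [2, 9, 5]
`b = a.copy()` → b = [2, 9, 5]
`a.append(435)` → a = [2, 9, 5, 435]
`print(a)` → prints [2, 9, 5, 435]
`print(b)` → prints [2, 9, 5]

Answer:
[2, 9, 5, 435]
[2, 9, 5]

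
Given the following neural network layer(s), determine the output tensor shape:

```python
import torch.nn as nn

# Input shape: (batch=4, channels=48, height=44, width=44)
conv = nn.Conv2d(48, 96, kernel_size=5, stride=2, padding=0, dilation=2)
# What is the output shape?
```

Input: (4, 48, 44, 44) -> Output: (4, 96, 18, 18)

Answer: (4, 96, 18, 18)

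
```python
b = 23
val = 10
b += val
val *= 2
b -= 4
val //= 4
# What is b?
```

Trace:
`b = 23` → b = 23
`val = 10` → val = 10
`b += val` → b = 33
`val *= 2` → val = 20
`b -= 4` → b = 29
`val //= 4` → val = 5
So b = 29

Answer: 29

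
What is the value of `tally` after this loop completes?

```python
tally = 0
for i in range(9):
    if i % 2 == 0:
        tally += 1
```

Count numbers divisible by 2 in range(9)
`tally` takes the values: 0 → 1 → 2 → 3 → 4 → 5

Answer: 5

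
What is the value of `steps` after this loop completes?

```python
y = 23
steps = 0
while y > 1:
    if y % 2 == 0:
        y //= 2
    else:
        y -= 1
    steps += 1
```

Steps to reduce 23 to 1
`steps` takes the values: 0 → 1 → 2 → 3 → 4 → 5 → 6 → 7

Answer: 7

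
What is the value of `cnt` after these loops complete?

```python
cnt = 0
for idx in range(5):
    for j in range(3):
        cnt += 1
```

5 * 3 = 15
`cnt` takes the values: 0 → 1 → 2 → 3 → 4 → 5 → 6 → 7 → 8 → 9 → 10 → 11 → 12 → 13 → 14 → 15

Answer: 15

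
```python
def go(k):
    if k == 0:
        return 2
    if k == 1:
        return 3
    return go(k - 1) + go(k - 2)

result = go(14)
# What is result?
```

Build up from base cases: go(0)=2, go(1)=3, go(2)=5, go(3)=8, go(4)=13, go(5)=21, go(6)=34, ..., go(14)=1597

Answer: 1597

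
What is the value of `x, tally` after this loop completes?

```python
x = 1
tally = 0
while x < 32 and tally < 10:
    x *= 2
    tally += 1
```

Double until >= 32 or 10 iterations
`x, tally` takes the values: (1, 0) → (2, 0) → (2, 1) → (4, 1) → (4, 2) → (8, 2) → (8, 3) → (16, 3) → (16, 4) → (32, 4) → (32, 5)

Answer: 32, 5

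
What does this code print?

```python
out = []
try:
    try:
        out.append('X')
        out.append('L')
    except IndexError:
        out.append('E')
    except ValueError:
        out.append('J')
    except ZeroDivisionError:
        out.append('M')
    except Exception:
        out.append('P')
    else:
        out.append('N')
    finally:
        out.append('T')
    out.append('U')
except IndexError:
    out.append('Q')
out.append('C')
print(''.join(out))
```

Execution trace: 'X' (inner try body) → 'L' (inner try body, no exception) → 'N' (inner else) → 'T' (inner finally) → 'U' (try body, no exception) → 'C' (after the try/except). Output: XLNTUC

Answer: XLNTUC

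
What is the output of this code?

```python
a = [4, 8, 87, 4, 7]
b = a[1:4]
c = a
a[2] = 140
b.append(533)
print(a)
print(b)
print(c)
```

Key concept: slice vs alias.
Step by step:
`a = [4, 8, 87, 4, 7]` → a = [4, 8, 87, 4, 7]
`b = a[1:4]` → b = [8, 87, 4]
`c = a` → c = [4, 8, 87, 4, 7] (same object as a)
`a[2] = 140` → a = [4, 8, 140, 4, 7] (same object as c); c = [4, 8, 140, 4, 7] (same object as a)
`b.append(533)` → b = [8, 87, 4, 533]
`print(a)` → prints [4, 8, 140, 4, 7]
`print(b)` → prints [8, 87, 4, 533]
`print(c)` → prints [4, 8, 140, 4, 7]

Answer:
[4, 8, 140, 4, 7]
[8, 87, 4, 533]
[4, 8, 140, 4, 7]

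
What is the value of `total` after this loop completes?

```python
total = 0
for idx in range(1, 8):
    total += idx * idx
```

Sum of squares 1² to 7² = 140
`total` takes the values: 0 → 1 → 5 → 14 → 30 → 55 → 91 → 140

Answer: 140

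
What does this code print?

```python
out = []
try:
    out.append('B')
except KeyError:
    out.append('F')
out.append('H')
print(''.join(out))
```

Execution trace: 'B' (try body, no exception) → 'H' (after the try/except). Output: BH

Answer: BH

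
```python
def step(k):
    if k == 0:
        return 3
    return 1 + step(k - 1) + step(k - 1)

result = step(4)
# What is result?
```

step(k) = 1 + 2·step(k-1), step(0)=3. Closed form: (3+1)·2^4 - 1 = 63.

Answer: 63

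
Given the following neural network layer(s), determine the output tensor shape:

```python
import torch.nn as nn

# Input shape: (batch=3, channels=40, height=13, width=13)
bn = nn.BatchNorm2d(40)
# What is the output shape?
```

Input: (3, 40, 13, 13) -> Output: (3, 40, 13, 13)

Answer: (3, 40, 13, 13)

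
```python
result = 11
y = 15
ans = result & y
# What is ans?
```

Trace:
`result = 11` → result = 11
`y = 15` → y = 15
`ans = result & y` → ans = 11
So ans = 11

Answer: 11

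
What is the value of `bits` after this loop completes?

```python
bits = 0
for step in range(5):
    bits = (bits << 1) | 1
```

Build 5 consecutive 1-bits: 0b11111
`bits` takes the values: 0 → 1 → 3 → 7 → 15 → 31

Answer: 31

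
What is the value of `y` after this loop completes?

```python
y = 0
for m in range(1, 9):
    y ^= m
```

XOR of 1 to 8
`y` takes the values: 0 → 1 → 3 → 0 → 4 → 1 → 7 → 0 → 8

Answer: 8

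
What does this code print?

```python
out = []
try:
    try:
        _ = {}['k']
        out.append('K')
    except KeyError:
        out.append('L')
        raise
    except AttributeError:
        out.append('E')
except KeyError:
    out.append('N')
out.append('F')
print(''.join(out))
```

Execution trace: 'L' (inner except KeyError) → 'N' (outer except KeyError) → 'F' (after the try/except). Output: LNF

Answer: LNF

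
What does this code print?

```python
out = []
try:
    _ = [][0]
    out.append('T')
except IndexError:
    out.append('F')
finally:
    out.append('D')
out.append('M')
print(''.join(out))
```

Execution trace: 'F' (except IndexError) → 'D' (finally) → 'M' (after the try/except). Output: FDM

Answer: FDM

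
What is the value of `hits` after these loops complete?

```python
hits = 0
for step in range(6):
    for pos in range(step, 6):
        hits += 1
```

Upper triangle: 6 + 5 + ... + 1
`hits` takes the values: 0 → 1 → 2 → 3 → 4 → 5 → 6 → 7 → 8 → 9 → 10 → 11 → 12 → 13 → 14 → 15 → 16 → 17 → 18 → 19 → 20 → 21

Answer: 21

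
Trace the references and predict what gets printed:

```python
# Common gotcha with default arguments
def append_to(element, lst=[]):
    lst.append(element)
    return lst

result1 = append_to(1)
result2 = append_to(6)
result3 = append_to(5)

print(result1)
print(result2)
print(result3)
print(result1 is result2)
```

Key concept: mutable default argument gotcha.
Step by step:
`result1 = append_to(1)` → result1 = [1]
`result2 = append_to(6)` → result1 = [1, 6] (same object as result2); result2 = [1, 6] (same object as result1)
`result3 = append_to(5)` → result1 = [1, 6, 5] (same object as result2, result3); result2 = [1, 6, 5] (same object as result1, result3); result3 = [1, 6, 5] (same object as result1, result2)
`print(result1)` → prints [1, 6, 5]
`print(result2)` → prints [1, 6, 5]
`print(result3)` → prints [1, 6, 5]
`print(result1 is result2)` → prints True

Answer:
[1, 6, 5]
[1, 6, 5]
[1, 6, 5]
True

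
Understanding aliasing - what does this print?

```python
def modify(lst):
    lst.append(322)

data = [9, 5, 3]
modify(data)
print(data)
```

Key concept: function modifies passed list.
Step by step:
`data = [9, 5, 3]` → data = [9, 5, 3]
`modify(data)` → data = [9, 5, 3, 322]
`print(data)` → prints [9, 5, 3, 322]

Answer: [9, 5, 3, 322]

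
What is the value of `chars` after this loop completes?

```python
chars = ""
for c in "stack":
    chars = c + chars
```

Reverse 'stack'
`chars` takes the values: "" → "s" → "ts" → "ats" → "cats" → "kcats"

Answer: "kcats"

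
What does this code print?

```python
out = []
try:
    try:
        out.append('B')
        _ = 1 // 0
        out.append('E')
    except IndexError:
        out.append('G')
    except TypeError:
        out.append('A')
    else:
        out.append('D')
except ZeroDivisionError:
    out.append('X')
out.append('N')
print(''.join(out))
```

Execution trace: 'B' (try body) → 'X' (outer except ZeroDivisionError) → 'N' (after the try/except). Output: BXN

Answer: BXN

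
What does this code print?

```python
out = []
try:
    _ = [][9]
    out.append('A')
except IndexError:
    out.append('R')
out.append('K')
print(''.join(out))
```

Execution trace: 'R' (except IndexError) → 'K' (after the try/except). Output: RK

Answer: RK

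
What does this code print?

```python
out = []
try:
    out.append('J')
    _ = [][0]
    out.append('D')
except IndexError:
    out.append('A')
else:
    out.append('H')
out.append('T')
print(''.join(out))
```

Execution trace: 'J' (try body) → 'A' (except IndexError) → 'T' (after the try/except). Output: JAT

Answer: JAT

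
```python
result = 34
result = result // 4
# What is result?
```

Trace:
`result = 34` → result = 34
`result = result // 4` → result = 8
So result = 8

Answer: 8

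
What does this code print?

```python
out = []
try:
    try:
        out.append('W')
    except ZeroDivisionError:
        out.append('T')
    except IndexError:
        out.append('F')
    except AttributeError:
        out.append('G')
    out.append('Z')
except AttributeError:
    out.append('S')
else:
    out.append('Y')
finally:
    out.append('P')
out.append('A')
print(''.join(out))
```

Execution trace: 'W' (inner try body, no exception) → 'Z' (try body, no exception) → 'Y' (else) → 'P' (finally) → 'A' (after the try/except). Output: WZYPA

Answer: WZYPA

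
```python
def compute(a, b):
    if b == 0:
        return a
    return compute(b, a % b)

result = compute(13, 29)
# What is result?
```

compute(13, 29) -> compute(29, 13) -> compute(13, 3) -> compute(3, 1) -> compute(1, 0) -> 1

Answer: 1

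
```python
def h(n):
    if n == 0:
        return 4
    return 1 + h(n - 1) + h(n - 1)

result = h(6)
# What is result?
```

h(n) = 1 + 2·h(n-1), h(0)=4. Closed form: (4+1)·2^6 - 1 = 319.

Answer: 319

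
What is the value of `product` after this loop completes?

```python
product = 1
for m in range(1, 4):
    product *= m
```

3! = 6
`product` takes the values: 1 → 2 → 6

Answer: 6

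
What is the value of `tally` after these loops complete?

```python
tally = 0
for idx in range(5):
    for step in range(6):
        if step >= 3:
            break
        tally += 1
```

Inner breaks at 3, outer runs 5 times
`tally` takes the values: 0 → 1 → 2 → 3 → 4 → 5 → 6 → 7 → 8 → 9 → 10 → 11 → 12 → 13 → 14 → 15

Answer: 15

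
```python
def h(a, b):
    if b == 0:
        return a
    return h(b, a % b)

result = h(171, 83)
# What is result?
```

h(171, 83) -> h(83, 5) -> h(5, 3) -> h(3, 2) -> h(2, 1) -> h(1, 0) -> 1

Answer: 1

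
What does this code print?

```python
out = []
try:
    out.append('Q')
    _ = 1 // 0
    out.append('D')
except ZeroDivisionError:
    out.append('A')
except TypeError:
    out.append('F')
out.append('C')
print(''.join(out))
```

Execution trace: 'Q' (try body) → 'A' (except ZeroDivisionError) → 'C' (after the try/except). Output: QAC

Answer: QAC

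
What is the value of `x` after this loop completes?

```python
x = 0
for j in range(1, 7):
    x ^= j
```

XOR of 1 to 6
`x` takes the values: 0 → 1 → 3 → 0 → 4 → 1 → 7

Answer: 7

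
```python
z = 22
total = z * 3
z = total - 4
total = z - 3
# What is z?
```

Trace:
`z = 22` → z = 22
`total = z * 3` → total = 66
`z = total - 4` → z = 62
`total = z - 3` → total = 59
So z = 62

Answer: 62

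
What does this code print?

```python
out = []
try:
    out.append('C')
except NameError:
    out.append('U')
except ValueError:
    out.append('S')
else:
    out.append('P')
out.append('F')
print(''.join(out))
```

Execution trace: 'C' (try body, no exception) → 'P' (else) → 'F' (after the try/except). Output: CPF

Answer: CPF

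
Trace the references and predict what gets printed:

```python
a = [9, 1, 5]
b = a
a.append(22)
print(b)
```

Key concept: basic list aliasing.
Step by step:
`a = [9, 1, 5]` → a = [9, 1, 5]
`b = a` → b = [9, 1, 5] (same object as a)
`a.append(22)` → a = [9, 1, 5, 22] (same object as b); b = [9, 1, 5, 22] (same object as a)
`print(b)` → prints [9, 1, 5, 22]

Answer: [9, 1, 5, 22]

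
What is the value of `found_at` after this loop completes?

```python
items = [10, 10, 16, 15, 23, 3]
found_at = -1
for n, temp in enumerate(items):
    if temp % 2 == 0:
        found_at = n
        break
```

First even number index in [10, 10, 16, 15, 23, 3]
`found_at` takes the values: -1 → 0

Answer: 0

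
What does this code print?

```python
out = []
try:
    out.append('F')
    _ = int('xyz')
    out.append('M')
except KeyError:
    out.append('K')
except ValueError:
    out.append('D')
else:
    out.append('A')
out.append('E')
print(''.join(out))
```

Execution trace: 'F' (try body) → 'D' (except ValueError) → 'E' (after the try/except). Output: FDE

Answer: FDE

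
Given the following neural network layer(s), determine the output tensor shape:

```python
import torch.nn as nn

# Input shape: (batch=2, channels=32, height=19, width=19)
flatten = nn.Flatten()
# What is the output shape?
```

Input: (2, 32, 19, 19) -> Output: (2, 11552)

Answer: (2, 11552)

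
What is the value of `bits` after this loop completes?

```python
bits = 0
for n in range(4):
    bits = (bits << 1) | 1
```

Build 4 consecutive 1-bits: 0b1111
`bits` takes the values: 0 → 1 → 3 → 7 → 15

Answer: 15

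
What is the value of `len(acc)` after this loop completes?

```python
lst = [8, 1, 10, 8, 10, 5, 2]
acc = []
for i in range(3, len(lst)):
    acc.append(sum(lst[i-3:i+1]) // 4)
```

Number of 4-element averages
`acc` takes the values: [] → [6] → [6, 7] → [6, 7, 8] → [6, 7, 8, 6]
So `len(acc)` = 4

Answer: 4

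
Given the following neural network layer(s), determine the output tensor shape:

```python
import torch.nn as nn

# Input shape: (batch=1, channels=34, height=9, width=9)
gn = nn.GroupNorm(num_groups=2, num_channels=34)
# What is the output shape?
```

Input: (1, 34, 9, 9) -> Output: (1, 34, 9, 9)

Answer: (1, 34, 9, 9)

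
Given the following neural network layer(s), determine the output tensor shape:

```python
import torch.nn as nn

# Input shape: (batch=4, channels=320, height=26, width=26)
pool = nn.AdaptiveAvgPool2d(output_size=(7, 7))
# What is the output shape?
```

Input: (4, 320, 26, 26) -> Output: (4, 320, 7, 7)

Answer: (4, 320, 7, 7)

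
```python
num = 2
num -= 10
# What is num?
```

Trace:
`num = 2` → num = 2
`num -= 10` → num = -8
So num = -8

Answer: -8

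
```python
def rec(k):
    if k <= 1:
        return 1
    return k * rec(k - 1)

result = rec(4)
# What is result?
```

rec(4) = 4 * 3 * 2 * 1 = 24

Answer: 24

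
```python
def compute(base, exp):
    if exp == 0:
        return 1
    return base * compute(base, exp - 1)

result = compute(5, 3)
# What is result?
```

compute(5, 3) = 5 * 5 * 5 = 125

Answer: 125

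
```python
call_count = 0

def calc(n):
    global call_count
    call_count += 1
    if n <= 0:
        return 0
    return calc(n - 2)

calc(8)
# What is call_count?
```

Linear recursion stepping by 2: 5 calls from n=8 down to ≤0.

Answer: 5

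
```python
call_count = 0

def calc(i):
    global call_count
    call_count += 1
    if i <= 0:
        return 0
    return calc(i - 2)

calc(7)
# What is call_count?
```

Linear recursion stepping by 2: 5 calls from i=7 down to ≤0.

Answer: 5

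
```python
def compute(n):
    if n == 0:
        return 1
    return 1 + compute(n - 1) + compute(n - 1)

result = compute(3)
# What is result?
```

compute(n) = 1 + 2·compute(n-1), compute(0)=1. Closed form: (1+1)·2^3 - 1 = 15.

Answer: 15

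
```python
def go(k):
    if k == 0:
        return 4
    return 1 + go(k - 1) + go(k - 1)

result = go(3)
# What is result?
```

go(k) = 1 + 2·go(k-1), go(0)=4. Closed form: (4+1)·2^3 - 1 = 39.

Answer: 39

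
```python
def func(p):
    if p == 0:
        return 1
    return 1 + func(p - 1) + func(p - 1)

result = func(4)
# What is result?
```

func(p) = 1 + 2·func(p-1), func(0)=1. Closed form: (1+1)·2^4 - 1 = 31.

Answer: 31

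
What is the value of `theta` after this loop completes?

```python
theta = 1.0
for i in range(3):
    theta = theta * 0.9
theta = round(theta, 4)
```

Exponential decay: 1.0 * 0.9^3
`theta` takes the values: 1.0 → 0.9 → 0.81 → 0.729

Answer: 0.729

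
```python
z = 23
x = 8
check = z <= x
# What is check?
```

Trace:
`z = 23` → z = 23
`x = 8` → x = 8
`check = z <= x` → check = False
So check = False

Answer: False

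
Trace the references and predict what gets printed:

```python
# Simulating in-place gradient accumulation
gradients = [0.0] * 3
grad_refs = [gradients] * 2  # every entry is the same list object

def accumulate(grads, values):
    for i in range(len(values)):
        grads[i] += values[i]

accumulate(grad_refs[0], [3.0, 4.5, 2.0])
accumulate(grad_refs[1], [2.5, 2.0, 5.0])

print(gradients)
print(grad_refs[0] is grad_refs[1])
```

Key concept: gradient accumulation aliasing.
Step by step:
`gradients = [0.0] * 3` → gradients = [0.0, 0.0, 0.0]
`grad_refs = [gradients] * 2` → grad_refs = [[0.0, 0.0, 0.0], [0.0, 0.0, 0.0]]
`accumulate(grad_refs[0], [3.0, 4.5, 2.0])` → gradients = [3.0, 4.5, 2.0]; grad_refs = [[3.0, 4.5, 2.0], [3.0, 4.5, 2.0]]
`accumulate(grad_refs[1], [2.5, 2.0, 5.0])` → gradients = [5.5, 6.5, 7.0]; grad_refs = [[5.5, 6.5, 7.0], [5.5, 6.5, 7.0]]
`print(gradients)` → prints [5.5, 6.5, 7.0]
`print(grad_refs[0] is grad_refs[1])` → prints True

Answer:
[5.5, 6.5, 7.0]
True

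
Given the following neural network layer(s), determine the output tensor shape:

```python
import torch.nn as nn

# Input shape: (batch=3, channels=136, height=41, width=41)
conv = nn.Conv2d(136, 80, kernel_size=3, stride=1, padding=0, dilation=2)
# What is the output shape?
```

Input: (3, 136, 41, 41) -> Output: (3, 80, 37, 37)

Answer: (3, 80, 37, 37)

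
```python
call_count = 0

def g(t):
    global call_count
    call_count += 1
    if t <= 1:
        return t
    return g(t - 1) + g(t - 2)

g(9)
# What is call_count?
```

Calls(t) = 1 + Calls(t-1) + Calls(t-2); Calls(0)=Calls(1)=1. For t=9 this gives 109.

Answer: 109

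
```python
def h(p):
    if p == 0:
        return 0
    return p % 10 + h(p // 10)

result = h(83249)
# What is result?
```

Sum of digits of 83249: 9 + 4 + 2 + 3 + 8 = 26

Answer: 26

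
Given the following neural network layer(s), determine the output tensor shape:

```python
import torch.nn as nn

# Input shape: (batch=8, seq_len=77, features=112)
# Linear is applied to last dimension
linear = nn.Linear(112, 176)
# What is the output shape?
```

Input: (8, 77, 112) -> Output: (8, 77, 176)

Answer: (8, 77, 176)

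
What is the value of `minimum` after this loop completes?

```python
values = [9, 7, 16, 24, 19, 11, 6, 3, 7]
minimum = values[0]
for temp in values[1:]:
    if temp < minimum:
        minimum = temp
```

Minimum of [9, 7, 16, 24, 19, 11, 6, 3, 7]
`minimum` takes the values: 9 → 7 → 6 → 3

Answer: 3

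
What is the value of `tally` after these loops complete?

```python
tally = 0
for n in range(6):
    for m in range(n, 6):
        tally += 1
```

Upper triangle: 6 + 5 + ... + 1
`tally` takes the values: 0 → 1 → 2 → 3 → 4 → 5 → 6 → 7 → 8 → 9 → 10 → 11 → 12 → 13 → 14 → 15 → 16 → 17 → 18 → 19 → 20 → 21

Answer: 21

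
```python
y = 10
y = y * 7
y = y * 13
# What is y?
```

Trace:
`y = 10` → y = 10
`y = y * 7` → y = 70
`y = y * 13` → y = 910
So y = 910

Answer: 910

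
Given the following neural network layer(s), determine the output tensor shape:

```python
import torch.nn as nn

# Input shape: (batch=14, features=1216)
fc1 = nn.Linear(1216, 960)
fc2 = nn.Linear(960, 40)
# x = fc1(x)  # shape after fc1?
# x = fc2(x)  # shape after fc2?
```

Input: (14, 1216) -> after fc1: (14, 960) -> Output: (14, 40)

Answer: (14, 40)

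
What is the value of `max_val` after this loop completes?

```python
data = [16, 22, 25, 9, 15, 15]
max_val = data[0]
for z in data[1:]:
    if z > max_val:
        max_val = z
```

Maximum of [16, 22, 25, 9, 15, 15]
`max_val` takes the values: 16 → 22 → 25

Answer: 25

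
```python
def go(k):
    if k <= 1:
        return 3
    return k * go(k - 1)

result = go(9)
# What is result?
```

go(9) = 9 * 8 * 7 * 6 * 5 * 4 * 3 * 2 * 3 = 1088640

Answer: 1088640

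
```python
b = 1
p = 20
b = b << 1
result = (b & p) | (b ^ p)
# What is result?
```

Trace:
`b = 1` → b = 1
`p = 20` → p = 20
`b = b << 1` → b = 2
`result = (b & p) | (b ^ p)` → result = 22
So result = 22

Answer: 22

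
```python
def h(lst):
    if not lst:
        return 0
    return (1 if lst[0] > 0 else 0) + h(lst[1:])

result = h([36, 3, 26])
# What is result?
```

Count of positive elements in [36, 3, 26] = 3

Answer: 3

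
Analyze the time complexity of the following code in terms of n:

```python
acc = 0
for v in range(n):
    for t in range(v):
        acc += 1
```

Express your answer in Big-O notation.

Each loop level contributes: n × n. Multiplying the contributions gives O(n^2).

Answer: O(n^2)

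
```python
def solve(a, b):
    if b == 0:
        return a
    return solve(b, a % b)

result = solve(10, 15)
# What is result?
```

solve(10, 15) -> solve(15, 10) -> solve(10, 5) -> solve(5, 0) -> 5

Answer: 5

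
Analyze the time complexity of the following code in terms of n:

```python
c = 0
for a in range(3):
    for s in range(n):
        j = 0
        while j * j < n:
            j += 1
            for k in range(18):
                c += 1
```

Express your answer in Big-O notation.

Each loop level contributes: 1 × n × √n × 1. Multiplying the contributions gives O(n√n).

Answer: O(n√n)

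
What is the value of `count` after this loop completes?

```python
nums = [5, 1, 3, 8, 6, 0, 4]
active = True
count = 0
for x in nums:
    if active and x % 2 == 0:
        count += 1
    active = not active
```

Count even values at even positions
`count` takes the values: 0 → 1 → 2

Answer: 2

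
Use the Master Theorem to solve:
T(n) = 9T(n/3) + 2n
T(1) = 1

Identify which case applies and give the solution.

a=9, b=3, f(n)=2n. log_3(9) = 2. Since c=1 < 2, Case 1 applies: T(n) = Θ(n^log_b(a)) = O(n^2).

Answer: O(n^2) - Case 1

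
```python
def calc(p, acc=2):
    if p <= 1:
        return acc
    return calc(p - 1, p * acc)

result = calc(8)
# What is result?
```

Accumulator trace (n, acc): (8, 2) -> (7, 16) -> (6, 112) -> (5, 672) -> (4, 3360) -> (3, 13440) -> (2, 40320) -> (1, 80640) -> return 80640

Answer: 80640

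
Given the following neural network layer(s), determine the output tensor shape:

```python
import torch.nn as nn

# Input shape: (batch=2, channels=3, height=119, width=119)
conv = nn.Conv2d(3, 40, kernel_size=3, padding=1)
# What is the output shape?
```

Input: (2, 3, 119, 119) -> Output: (2, 40, 119, 119)

Answer: (2, 40, 119, 119)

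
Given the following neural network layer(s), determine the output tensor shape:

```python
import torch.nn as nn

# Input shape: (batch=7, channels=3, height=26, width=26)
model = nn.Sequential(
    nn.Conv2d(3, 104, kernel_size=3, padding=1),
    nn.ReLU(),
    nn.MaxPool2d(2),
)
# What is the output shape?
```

Input: (7, 3, 26, 26) -> after Conv2d: (7, 104, 26, 26) -> after ReLU: (7, 104, 26, 26) -> Output: (7, 104, 13, 13)

Answer: (7, 104, 13, 13)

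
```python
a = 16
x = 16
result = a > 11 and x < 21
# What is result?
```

Trace:
`a = 16` → a = 16
`x = 16` → x = 16
`result = a > 11 and x < 21` → result = True
So result = True

Answer: True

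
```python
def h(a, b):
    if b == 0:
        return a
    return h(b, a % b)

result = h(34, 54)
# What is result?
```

h(34, 54) -> h(54, 34) -> h(34, 20) -> h(20, 14) -> h(14, 6) -> h(6, 2) -> h(2, 0) -> 2

Answer: 2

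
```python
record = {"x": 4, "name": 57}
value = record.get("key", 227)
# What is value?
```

Trace:
`record = {"x": 4, "name": 57}` → record = {'x': 4, 'name': 57}
`value = record.get("key", 227)` → value = 227
So value = 227

Answer: 227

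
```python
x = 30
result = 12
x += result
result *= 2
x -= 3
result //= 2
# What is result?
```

Trace:
`x = 30` → x = 30
`result = 12` → result = 12
`x += result` → x = 42
`result *= 2` → result = 24
`x -= 3` → x = 39
`result //= 2` → result = 12
So result = 12

Answer: 12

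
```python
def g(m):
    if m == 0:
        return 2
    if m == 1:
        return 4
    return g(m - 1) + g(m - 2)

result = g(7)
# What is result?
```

Build up from base cases: g(0)=2, g(1)=4, g(2)=6, g(3)=10, g(4)=16, g(5)=26, g(6)=42, ..., g(7)=68

Answer: 68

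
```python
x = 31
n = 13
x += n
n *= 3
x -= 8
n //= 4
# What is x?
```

Trace:
`x = 31` → x = 31
`n = 13` → n = 13
`x += n` → x = 44
`n *= 3` → n = 39
`x -= 8` → x = 36
`n //= 4` → n = 9
So x = 36

Answer: 36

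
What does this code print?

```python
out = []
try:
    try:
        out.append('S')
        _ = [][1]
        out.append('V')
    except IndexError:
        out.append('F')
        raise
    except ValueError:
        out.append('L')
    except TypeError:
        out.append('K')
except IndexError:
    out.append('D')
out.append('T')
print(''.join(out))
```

Execution trace: 'S' (inner try body) → 'F' (inner except IndexError) → 'D' (outer except IndexError) → 'T' (after the try/except). Output: SFDT

Answer: SFDT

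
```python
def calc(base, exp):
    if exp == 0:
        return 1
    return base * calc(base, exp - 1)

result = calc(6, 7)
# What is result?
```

calc(6, 7) = 6 * 6 * 6 * 6 * 6 * 6 * 6 = 279936

Answer: 279936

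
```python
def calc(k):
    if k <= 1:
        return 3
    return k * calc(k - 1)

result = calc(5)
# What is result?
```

calc(5) = 5 * 4 * 3 * 2 * 3 = 360

Answer: 360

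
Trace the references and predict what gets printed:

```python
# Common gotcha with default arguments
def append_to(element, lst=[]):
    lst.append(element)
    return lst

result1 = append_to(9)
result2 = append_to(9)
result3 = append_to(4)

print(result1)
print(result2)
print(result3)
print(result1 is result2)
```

Key concept: mutable default argument gotcha.
Step by step:
`result1 = append_to(9)` → result1 = [9]
`result2 = append_to(9)` → result1 = [9, 9] (same object as result2); result2 = [9, 9] (same object as result1)
`result3 = append_to(4)` → result1 = [9, 9, 4] (same object as result2, result3); result2 = [9, 9, 4] (same object as result1, result3); result3 = [9, 9, 4] (same object as result1, result2)
`print(result1)` → prints [9, 9, 4]
`print(result2)` → prints [9, 9, 4]
`print(result3)` → prints [9, 9, 4]
`print(result1 is result2)` → prints True

Answer:
[9, 9, 4]
[9, 9, 4]
[9, 9, 4]
True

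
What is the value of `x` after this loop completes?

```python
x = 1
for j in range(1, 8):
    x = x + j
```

Start at 1, add 1 through 7
`x` takes the values: 1 → 2 → 4 → 7 → 11 → 16 → 22 → 29

Answer: 29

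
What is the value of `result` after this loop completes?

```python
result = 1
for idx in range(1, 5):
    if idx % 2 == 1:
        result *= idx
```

Product of odd numbers 1 to 4
`result` takes the values: 1 → 3

Answer: 3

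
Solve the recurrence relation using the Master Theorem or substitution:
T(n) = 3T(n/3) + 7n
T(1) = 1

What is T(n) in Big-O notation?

By Master Theorem: a=3, b=3, f(n)=7n. Since log_3(3) = 1 and f(n) = Θ(n^1), Case 2 applies. T(n) = O(n log n).

Answer: O(n log n)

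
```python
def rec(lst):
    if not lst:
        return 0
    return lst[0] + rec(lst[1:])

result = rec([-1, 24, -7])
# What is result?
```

(-1) + 24 + (-7) + 0 = 16

Answer: 16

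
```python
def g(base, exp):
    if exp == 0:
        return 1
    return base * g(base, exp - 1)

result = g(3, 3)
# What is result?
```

g(3, 3) = 3 * 3 * 3 = 27

Answer: 27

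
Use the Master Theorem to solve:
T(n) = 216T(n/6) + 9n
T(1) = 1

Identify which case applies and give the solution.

a=216, b=6, f(n)=9n. log_6(216) = 3. Since c=1 < 3, Case 1 applies: T(n) = Θ(n^log_b(a)) = O(n^3).

Answer: O(n^3) - Case 1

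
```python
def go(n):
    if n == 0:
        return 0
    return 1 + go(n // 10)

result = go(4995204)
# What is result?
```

Count of digits of 4995204: 7

Answer: 7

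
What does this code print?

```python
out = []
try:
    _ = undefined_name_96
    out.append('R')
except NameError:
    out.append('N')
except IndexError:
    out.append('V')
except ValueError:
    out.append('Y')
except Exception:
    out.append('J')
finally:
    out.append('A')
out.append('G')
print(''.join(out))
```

Execution trace: 'N' (except NameError) → 'A' (finally) → 'G' (after the try/except). Output: NAG

Answer: NAG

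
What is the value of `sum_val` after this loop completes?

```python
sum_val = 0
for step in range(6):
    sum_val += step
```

Sum of 0 to 5 = 15
`sum_val` takes the values: 0 → 1 → 3 → 6 → 10 → 15

Answer: 15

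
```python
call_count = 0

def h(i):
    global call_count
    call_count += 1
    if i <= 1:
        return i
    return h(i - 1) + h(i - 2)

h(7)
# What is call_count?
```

Calls(i) = 1 + Calls(i-1) + Calls(i-2); Calls(0)=Calls(1)=1. For i=7 this gives 41.

Answer: 41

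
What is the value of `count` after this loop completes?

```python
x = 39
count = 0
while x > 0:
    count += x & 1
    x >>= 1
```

Count set bits in 39 (binary: 0b100111)
`count` takes the values: 0 → 1 → 2 → 3 → 4

Answer: 4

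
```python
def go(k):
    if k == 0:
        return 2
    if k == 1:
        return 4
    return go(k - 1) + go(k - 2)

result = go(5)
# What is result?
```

Build up from base cases: go(0)=2, go(1)=4, go(2)=6, go(3)=10, go(4)=16, go(5)=26

Answer: 26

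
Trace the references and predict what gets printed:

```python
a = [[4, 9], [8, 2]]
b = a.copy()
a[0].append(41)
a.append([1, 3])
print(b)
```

Key concept: shallow copy with nested lists.
Step by step:
`a = [[4, 9], [8, 2]]` → a = [[4, 9], [8, 2]]
`b = a.copy()` → b = [[4, 9], [8, 2]]
`a[0].append(41)` → a = [[4, 9, 41], [8, 2]]; b = [[4, 9, 41], [8, 2]]
`a.append([1, 3])` → a = [[4, 9, 41], [8, 2], [1, 3]]
`print(b)` → prints [[4, 9, 41], [8, 2]]

Answer: [[4, 9, 41], [8, 2]]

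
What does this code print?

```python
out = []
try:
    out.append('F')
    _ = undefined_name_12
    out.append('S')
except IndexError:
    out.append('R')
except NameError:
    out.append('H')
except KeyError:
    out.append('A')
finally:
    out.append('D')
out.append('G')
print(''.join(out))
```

Execution trace: 'F' (try body) → 'H' (except NameError) → 'D' (finally) → 'G' (after the try/except). Output: FHDG

Answer: FHDG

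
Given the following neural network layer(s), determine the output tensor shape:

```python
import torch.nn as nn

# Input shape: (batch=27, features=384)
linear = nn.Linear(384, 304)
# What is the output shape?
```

Input: (27, 384) -> Output: (27, 304)

Answer: (27, 304)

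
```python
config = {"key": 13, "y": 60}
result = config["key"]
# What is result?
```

Trace:
`config = {"key": 13, "y": 60}` → config = {'key': 13, 'y': 60}
`result = config["key"]` → result = 13
So result = 13

Answer: 13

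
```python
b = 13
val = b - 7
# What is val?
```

Trace:
`b = 13` → b = 13
`val = b - 7` → val = 6
So val = 6

Answer: 6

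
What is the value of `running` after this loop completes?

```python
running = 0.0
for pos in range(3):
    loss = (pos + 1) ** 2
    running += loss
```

Sum of squared losses 1² + 2² + ... + 3²
`running` takes the values: 0.0 → 1.0 → 5.0 → 14.0

Answer: 14.0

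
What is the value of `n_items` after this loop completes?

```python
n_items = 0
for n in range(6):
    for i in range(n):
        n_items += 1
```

Triangle number: 0+1+2+...+5
`n_items` takes the values: 0 → 1 → 2 → 3 → 4 → 5 → 6 → 7 → 8 → 9 → 10 → 11 → 12 → 13 → 14 → 15

Answer: 15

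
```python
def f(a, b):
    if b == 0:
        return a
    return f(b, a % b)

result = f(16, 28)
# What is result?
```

f(16, 28) -> f(28, 16) -> f(16, 12) -> f(12, 4) -> f(4, 0) -> 4

Answer: 4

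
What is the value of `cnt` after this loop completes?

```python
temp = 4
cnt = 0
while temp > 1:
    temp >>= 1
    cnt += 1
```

Count right shifts until 1
`cnt` takes the values: 0 → 1 → 2

Answer: 2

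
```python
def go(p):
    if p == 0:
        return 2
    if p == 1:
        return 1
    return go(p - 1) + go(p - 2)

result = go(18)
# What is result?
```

Build up from base cases: go(0)=2, go(1)=1, go(2)=3, go(3)=4, go(4)=7, go(5)=11, go(6)=18, ..., go(18)=5778

Answer: 5778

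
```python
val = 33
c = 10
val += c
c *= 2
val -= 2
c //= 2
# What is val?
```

Trace:
`val = 33` → val = 33
`c = 10` → c = 10
`val += c` → val = 43
`c *= 2` → c = 20
`val -= 2` → val = 41
`c //= 2` → c = 10
So val = 41

Answer: 41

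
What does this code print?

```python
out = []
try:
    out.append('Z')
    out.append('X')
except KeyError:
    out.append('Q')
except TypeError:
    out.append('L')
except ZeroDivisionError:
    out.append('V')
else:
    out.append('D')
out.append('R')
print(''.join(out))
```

Execution trace: 'Z' (try body) → 'X' (try body, no exception) → 'D' (else) → 'R' (after the try/except). Output: ZXDR

Answer: ZXDR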